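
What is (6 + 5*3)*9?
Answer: 189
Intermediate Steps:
(6 + 5*3)*9 = (6 + 15)*9 = 21*9 = 189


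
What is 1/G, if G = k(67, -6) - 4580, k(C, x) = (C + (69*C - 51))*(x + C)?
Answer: 1/278399 ≈ 3.5920e-6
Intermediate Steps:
k(C, x) = (-51 + 70*C)*(C + x) (k(C, x) = (C + (-51 + 69*C))*(C + x) = (-51 + 70*C)*(C + x))
G = 278399 (G = (-51*67 - 51*(-6) + 70*67² + 70*67*(-6)) - 4580 = (-3417 + 306 + 70*4489 - 28140) - 4580 = (-3417 + 306 + 314230 - 28140) - 4580 = 282979 - 4580 = 278399)
1/G = 1/278399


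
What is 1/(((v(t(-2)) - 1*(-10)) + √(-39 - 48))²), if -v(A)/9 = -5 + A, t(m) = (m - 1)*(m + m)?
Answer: (53 - I*√87)⁻² ≈ 0.00032456 + 0.00011789*I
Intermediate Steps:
t(m) = 2*m*(-1 + m) (t(m) = (-1 + m)*(2*m) = 2*m*(-1 + m))
v(A) = 45 - 9*A (v(A) = -9*(-5 + A) = 45 - 9*A)
1/(((v(t(-2)) - 1*(-10)) + √(-39 - 48))²) = 1/((((45 - 18*(-2)*(-1 - 2)) - 1*(-10)) + √(-39 - 48))²) = 1/((((45 - 18*(-2)*(-3)) + 10) + √(-87))²) = 1/((((45 - 9*12) + 10) + I*√87)²) = 1/((((45 - 108) + 10) + I*√87)²) = 1/(((-63 + 10) + I*√87)²) = 1/((-53 + I*√87)²) = (-53 + I*√87)⁻²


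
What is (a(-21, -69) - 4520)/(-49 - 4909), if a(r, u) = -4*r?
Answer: 2218/2479 ≈ 0.89472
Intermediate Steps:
(a(-21, -69) - 4520)/(-49 - 4909) = (-4*(-21) - 4520)/(-49 - 4909) = (84 - 4520)/(-4958) = -4436*(-1/4958) = 2218/2479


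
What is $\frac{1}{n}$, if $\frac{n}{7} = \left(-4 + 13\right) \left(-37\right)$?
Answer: $- \frac{1}{2331} \approx -0.000429$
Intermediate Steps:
$n = -2331$ ($n = 7 \left(-4 + 13\right) \left(-37\right) = 7 \cdot 9 \left(-37\right) = 7 \left(-333\right) = -2331$)
$\frac{1}{n} = \frac{1}{-2331} = - \frac{1}{2331}$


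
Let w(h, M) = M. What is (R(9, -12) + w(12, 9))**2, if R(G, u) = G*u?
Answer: 9801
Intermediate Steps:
(R(9, -12) + w(12, 9))**2 = (9*(-12) + 9)**2 = (-108 + 9)**2 = (-99)**2 = 9801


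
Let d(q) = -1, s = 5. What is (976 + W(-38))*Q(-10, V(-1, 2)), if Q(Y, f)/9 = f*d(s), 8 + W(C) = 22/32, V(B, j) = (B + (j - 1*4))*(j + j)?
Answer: 418473/4 ≈ 1.0462e+5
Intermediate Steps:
V(B, j) = 2*j*(-4 + B + j) (V(B, j) = (B + (j - 4))*(2*j) = (B + (-4 + j))*(2*j) = (-4 + B + j)*(2*j) = 2*j*(-4 + B + j))
W(C) = -117/16 (W(C) = -8 + 22/32 = -8 + 22*(1/32) = -8 + 11/16 = -117/16)
Q(Y, f) = -9*f (Q(Y, f) = 9*(f*(-1)) = 9*(-f) = -9*f)
(976 + W(-38))*Q(-10, V(-1, 2)) = (976 - 117/16)*(-18*2*(-4 - 1 + 2)) = 15499*(-18*2*(-3))/16 = 15499*(-9*(-12))/16 = (15499/16)*108 = 418473/4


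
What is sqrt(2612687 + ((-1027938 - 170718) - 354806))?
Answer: 5*sqrt(42369) ≈ 1029.2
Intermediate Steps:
sqrt(2612687 + ((-1027938 - 170718) - 354806)) = sqrt(2612687 + (-1198656 - 354806)) = sqrt(2612687 - 1553462) = sqrt(1059225) = 5*sqrt(42369)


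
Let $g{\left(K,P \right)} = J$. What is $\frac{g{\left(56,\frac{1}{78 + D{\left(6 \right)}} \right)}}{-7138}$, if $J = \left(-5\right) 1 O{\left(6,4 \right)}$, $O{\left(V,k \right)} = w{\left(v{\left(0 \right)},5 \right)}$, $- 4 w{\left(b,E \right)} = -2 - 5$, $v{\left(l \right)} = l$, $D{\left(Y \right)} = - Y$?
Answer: $\frac{35}{28552} \approx 0.0012258$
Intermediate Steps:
$w{\left(b,E \right)} = \frac{7}{4}$ ($w{\left(b,E \right)} = - \frac{-2 - 5}{4} = \left(- \frac{1}{4}\right) \left(-7\right) = \frac{7}{4}$)
$O{\left(V,k \right)} = \frac{7}{4}$
$J = - \frac{35}{4}$ ($J = \left(-5\right) 1 \cdot \frac{7}{4} = \left(-5\right) \frac{7}{4} = - \frac{35}{4} \approx -8.75$)
$g{\left(K,P \right)} = - \frac{35}{4}$
$\frac{g{\left(56,\frac{1}{78 + D{\left(6 \right)}} \right)}}{-7138} = - \frac{35}{4 \left(-7138\right)} = \left(- \frac{35}{4}\right) \left(- \frac{1}{7138}\right) = \frac{35}{28552}$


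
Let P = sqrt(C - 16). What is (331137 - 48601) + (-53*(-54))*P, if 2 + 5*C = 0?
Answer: 282536 + 2862*I*sqrt(410)/5 ≈ 2.8254e+5 + 11590.0*I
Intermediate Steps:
C = -2/5 (C = -2/5 + (1/5)*0 = -2/5 + 0 = -2/5 ≈ -0.40000)
P = I*sqrt(410)/5 (P = sqrt(-2/5 - 16) = sqrt(-82/5) = I*sqrt(410)/5 ≈ 4.0497*I)
(331137 - 48601) + (-53*(-54))*P = (331137 - 48601) + (-53*(-54))*(I*sqrt(410)/5) = 282536 + 2862*(I*sqrt(410)/5) = 282536 + 2862*I*sqrt(410)/5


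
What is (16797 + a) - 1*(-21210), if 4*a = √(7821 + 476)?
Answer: 38007 + √8297/4 ≈ 38030.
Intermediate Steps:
a = √8297/4 (a = √(7821 + 476)/4 = √8297/4 ≈ 22.772)
(16797 + a) - 1*(-21210) = (16797 + √8297/4) - 1*(-21210) = (16797 + √8297/4) + 21210 = 38007 + √8297/4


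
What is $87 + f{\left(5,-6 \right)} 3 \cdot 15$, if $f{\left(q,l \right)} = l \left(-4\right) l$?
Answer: $-6393$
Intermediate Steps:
$f{\left(q,l \right)} = - 4 l^{2}$ ($f{\left(q,l \right)} = - 4 l l = - 4 l^{2}$)
$87 + f{\left(5,-6 \right)} 3 \cdot 15 = 87 + - 4 \left(-6\right)^{2} \cdot 3 \cdot 15 = 87 + \left(-4\right) 36 \cdot 45 = 87 - 6480 = -6393$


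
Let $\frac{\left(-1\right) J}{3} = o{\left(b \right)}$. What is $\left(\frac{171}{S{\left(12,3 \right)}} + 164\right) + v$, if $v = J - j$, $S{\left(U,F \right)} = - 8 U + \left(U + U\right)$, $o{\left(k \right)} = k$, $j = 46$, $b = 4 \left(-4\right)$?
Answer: $\frac{1309}{8} \approx 163.63$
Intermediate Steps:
$b = -16$
$J = 48$ ($J = \left(-3\right) \left(-16\right) = 48$)
$S{\left(U,F \right)} = - 6 U$ ($S{\left(U,F \right)} = - 8 U + 2 U = - 6 U$)
$v = 2$ ($v = 48 - 46 = 2$)
$\left(\frac{171}{S{\left(12,3 \right)}} + 164\right) + v = \left(\frac{171}{\left(-6\right) 12} + 164\right) + 2 = \left(\frac{171}{-72} + 164\right) + 2 = \left(171 \left(- \frac{1}{72}\right) + 164\right) + 2 = \left(- \frac{19}{8} + 164\right) + 2 = \frac{1293}{8} + 2 = \frac{1309}{8}$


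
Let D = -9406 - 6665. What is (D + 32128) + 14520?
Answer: 30577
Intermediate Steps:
D = -16071
(D + 32128) + 14520 = (-16071 + 32128) + 14520 = 16057 + 14520 = 30577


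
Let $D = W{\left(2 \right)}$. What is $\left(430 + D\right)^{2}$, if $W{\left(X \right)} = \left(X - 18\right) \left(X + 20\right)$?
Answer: $6084$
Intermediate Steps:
$W{\left(X \right)} = \left(-18 + X\right) \left(20 + X\right)$
$D = -352$ ($D = -360 + 2^{2} + 2 \cdot 2 = -360 + 4 + 4 = -352$)
$\left(430 + D\right)^{2} = \left(430 - 352\right)^{2} = 78^{2} = 6084$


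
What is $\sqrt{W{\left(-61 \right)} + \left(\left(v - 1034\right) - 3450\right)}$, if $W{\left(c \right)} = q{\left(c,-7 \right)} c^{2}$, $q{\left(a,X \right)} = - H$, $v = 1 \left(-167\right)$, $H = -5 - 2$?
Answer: $2 \sqrt{5349} \approx 146.27$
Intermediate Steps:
$H = -7$ ($H = -5 - 2 = -7$)
$v = -167$
$q{\left(a,X \right)} = 7$ ($q{\left(a,X \right)} = \left(-1\right) \left(-7\right) = 7$)
$W{\left(c \right)} = 7 c^{2}$
$\sqrt{W{\left(-61 \right)} + \left(\left(v - 1034\right) - 3450\right)} = \sqrt{7 \left(-61\right)^{2} - 4651} = \sqrt{7 \cdot 3721 - 4651} = \sqrt{26047 - 4651} = \sqrt{21396} = 2 \sqrt{5349}$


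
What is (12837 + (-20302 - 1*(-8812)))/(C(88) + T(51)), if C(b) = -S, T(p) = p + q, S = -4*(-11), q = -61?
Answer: -449/18 ≈ -24.944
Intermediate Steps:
S = 44
T(p) = -61 + p (T(p) = p - 61 = -61 + p)
C(b) = -44 (C(b) = -1*44 = -44)
(12837 + (-20302 - 1*(-8812)))/(C(88) + T(51)) = (12837 + (-20302 - 1*(-8812)))/(-44 + (-61 + 51)) = (12837 + (-20302 + 8812))/(-44 - 10) = (12837 - 11490)/(-54) = 1347*(-1/54) = -449/18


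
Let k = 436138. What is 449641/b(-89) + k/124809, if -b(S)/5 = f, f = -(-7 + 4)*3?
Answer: -18699872453/1872135 ≈ -9988.5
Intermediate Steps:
f = 9 (f = -(-3)*3 = -1*(-9) = 9)
b(S) = -45 (b(S) = -5*9 = -45)
449641/b(-89) + k/124809 = 449641/(-45) + 436138/124809 = 449641*(-1/45) + 436138*(1/124809) = -449641/45 + 436138/124809 = -18699872453/1872135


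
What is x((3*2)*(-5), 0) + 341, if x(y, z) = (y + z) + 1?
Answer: 312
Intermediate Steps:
x(y, z) = 1 + y + z
x((3*2)*(-5), 0) + 341 = (1 + (3*2)*(-5) + 0) + 341 = (1 + 6*(-5) + 0) + 341 = (1 - 30 + 0) + 341 = -29 + 341 = 312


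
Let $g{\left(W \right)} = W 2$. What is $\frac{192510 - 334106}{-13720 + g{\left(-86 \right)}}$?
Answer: $\frac{35399}{3473} \approx 10.193$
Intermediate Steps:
$g{\left(W \right)} = 2 W$
$\frac{192510 - 334106}{-13720 + g{\left(-86 \right)}} = \frac{192510 - 334106}{-13720 + 2 \left(-86\right)} = - \frac{141596}{-13720 - 172} = - \frac{141596}{-13892} = \left(-141596\right) \left(- \frac{1}{13892}\right) = \frac{35399}{3473}$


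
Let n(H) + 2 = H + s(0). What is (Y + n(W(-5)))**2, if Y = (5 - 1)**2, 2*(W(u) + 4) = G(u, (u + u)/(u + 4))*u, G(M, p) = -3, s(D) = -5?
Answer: 625/4 ≈ 156.25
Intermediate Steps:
W(u) = -4 - 3*u/2 (W(u) = -4 + (-3*u)/2 = -4 - 3*u/2)
Y = 16 (Y = 4**2 = 16)
n(H) = -7 + H (n(H) = -2 + (H - 5) = -2 + (-5 + H) = -7 + H)
(Y + n(W(-5)))**2 = (16 + (-7 + (-4 - 3/2*(-5))))**2 = (16 + (-7 + (-4 + 15/2)))**2 = (16 + (-7 + 7/2))**2 = (16 - 7/2)**2 = (25/2)**2 = 625/4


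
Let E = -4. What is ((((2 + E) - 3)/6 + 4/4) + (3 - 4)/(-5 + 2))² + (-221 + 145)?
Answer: -303/4 ≈ -75.750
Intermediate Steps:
((((2 + E) - 3)/6 + 4/4) + (3 - 4)/(-5 + 2))² + (-221 + 145) = ((((2 - 4) - 3)/6 + 4/4) + (3 - 4)/(-5 + 2))² + (-221 + 145) = (((-2 - 3)*(⅙) + 4*(¼)) - 1/(-3))² - 76 = ((-5*⅙ + 1) - 1*(-⅓))² - 76 = ((-⅚ + 1) + ⅓)² - 76 = (⅙ + ⅓)² - 76 = (½)² - 76 = ¼ - 76 = -303/4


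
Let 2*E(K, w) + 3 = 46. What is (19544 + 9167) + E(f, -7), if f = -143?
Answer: 57465/2 ≈ 28733.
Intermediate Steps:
E(K, w) = 43/2 (E(K, w) = -3/2 + (1/2)*46 = -3/2 + 23 = 43/2)
(19544 + 9167) + E(f, -7) = (19544 + 9167) + 43/2 = 28711 + 43/2 = 57465/2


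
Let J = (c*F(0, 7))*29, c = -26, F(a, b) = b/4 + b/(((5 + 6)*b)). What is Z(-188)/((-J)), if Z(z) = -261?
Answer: -22/117 ≈ -0.18803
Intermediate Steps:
F(a, b) = 1/11 + b/4 (F(a, b) = b*(1/4) + b/((11*b)) = b/4 + b*(1/(11*b)) = b/4 + 1/11 = 1/11 + b/4)
J = -30537/22 (J = -26*(1/11 + (1/4)*7)*29 = -26*(1/11 + 7/4)*29 = -26*81/44*29 = -1053/22*29 = -30537/22 ≈ -1388.0)
Z(-188)/((-J)) = -261/((-1*(-30537/22))) = -261/30537/22 = -261*22/30537 = -22/117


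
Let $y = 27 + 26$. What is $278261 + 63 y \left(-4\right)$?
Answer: $264905$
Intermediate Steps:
$y = 53$
$278261 + 63 y \left(-4\right) = 278261 + 63 \cdot 53 \left(-4\right) = 278261 + 3339 \left(-4\right) = 278261 - 13356 = 264905$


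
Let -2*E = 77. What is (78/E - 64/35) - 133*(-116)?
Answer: 848328/55 ≈ 15424.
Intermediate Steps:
E = -77/2 (E = -½*77 = -77/2 ≈ -38.500)
(78/E - 64/35) - 133*(-116) = (78/(-77/2) - 64/35) - 133*(-116) = (78*(-2/77) - 64*1/35) + 15428 = (-156/77 - 64/35) + 15428 = -212/55 + 15428 = 848328/55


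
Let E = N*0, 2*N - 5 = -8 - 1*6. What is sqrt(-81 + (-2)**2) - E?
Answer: I*sqrt(77) ≈ 8.775*I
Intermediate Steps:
N = -9/2 (N = 5/2 + (-8 - 1*6)/2 = 5/2 + (-8 - 6)/2 = 5/2 + (1/2)*(-14) = 5/2 - 7 = -9/2 ≈ -4.5000)
E = 0 (E = -9/2*0 = 0)
sqrt(-81 + (-2)**2) - E = sqrt(-81 + (-2)**2) - 1*0 = sqrt(-81 + 4) + 0 = sqrt(-77) + 0 = I*sqrt(77) + 0 = I*sqrt(77)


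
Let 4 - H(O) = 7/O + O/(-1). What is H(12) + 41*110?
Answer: 54305/12 ≈ 4525.4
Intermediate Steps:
H(O) = 4 + O - 7/O (H(O) = 4 - (7/O + O/(-1)) = 4 - (7/O + O*(-1)) = 4 - (7/O - O) = 4 - (-O + 7/O) = 4 + (O - 7/O) = 4 + O - 7/O)
H(12) + 41*110 = (4 + 12 - 7/12) + 41*110 = (4 + 12 - 7*1/12) + 4510 = (4 + 12 - 7/12) + 4510 = 185/12 + 4510 = 54305/12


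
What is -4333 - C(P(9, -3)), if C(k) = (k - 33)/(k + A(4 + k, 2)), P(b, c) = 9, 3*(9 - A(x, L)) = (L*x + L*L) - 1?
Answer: -108253/25 ≈ -4330.1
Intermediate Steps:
A(x, L) = 28/3 - L²/3 - L*x/3 (A(x, L) = 9 - ((L*x + L*L) - 1)/3 = 9 - ((L*x + L²) - 1)/3 = 9 - ((L² + L*x) - 1)/3 = 9 - (-1 + L² + L*x)/3 = 9 + (⅓ - L²/3 - L*x/3) = 28/3 - L²/3 - L*x/3)
C(k) = (-33 + k)/(16/3 + k/3) (C(k) = (k - 33)/(k + (28/3 - ⅓*2² - ⅓*2*(4 + k))) = (-33 + k)/(k + (28/3 - ⅓*4 + (-8/3 - 2*k/3))) = (-33 + k)/(k + (28/3 - 4/3 + (-8/3 - 2*k/3))) = (-33 + k)/(k + (16/3 - 2*k/3)) = (-33 + k)/(16/3 + k/3))
-4333 - C(P(9, -3)) = -4333 - 3*(-33 + 9)/(16 + 9) = -4333 - 3*(-24)/25 = -4333 - 1*(-72/25) = -4333 + 72/25 = -108253/25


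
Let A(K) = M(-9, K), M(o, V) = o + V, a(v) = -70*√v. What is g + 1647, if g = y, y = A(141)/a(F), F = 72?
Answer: 1647 - 11*√2/70 ≈ 1646.8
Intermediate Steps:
M(o, V) = V + o
A(K) = -9 + K (A(K) = K - 9 = -9 + K)
y = -11*√2/70 (y = (-9 + 141)/((-420*√2)) = 132/((-420*√2)) = 132*(-√2/840) = -11*√2/70 ≈ -0.22223)
g = -11*√2/70 ≈ -0.22223
g + 1647 = -11*√2/70 + 1647 = 1647 - 11*√2/70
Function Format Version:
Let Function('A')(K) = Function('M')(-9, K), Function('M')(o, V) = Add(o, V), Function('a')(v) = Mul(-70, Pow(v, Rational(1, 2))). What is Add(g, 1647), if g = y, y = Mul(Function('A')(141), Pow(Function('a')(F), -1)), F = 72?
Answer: Add(1647, Mul(Rational(-11, 70), Pow(2, Rational(1, 2)))) ≈ 1646.8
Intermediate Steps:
Function('M')(o, V) = Add(V, o)
Function('A')(K) = Add(-9, K) (Function('A')(K) = Add(K, -9) = Add(-9, K))
y = Mul(Rational(-11, 70), Pow(2, Rational(1, 2))) (y = Mul(Add(-9, 141), Pow(Mul(-70, Pow(72, Rational(1, 2))), -1)) = Mul(132, Pow(Mul(-70, Mul(6, Pow(2, Rational(1, 2)))), -1)) = Mul(132, Pow(Mul(-420, Pow(2, Rational(1, 2))), -1)) = Mul(132, Mul(Rational(-1, 840), Pow(2, Rational(1, 2)))) = Mul(Rational(-11, 70), Pow(2, Rational(1, 2))) ≈ -0.22223)
g = Mul(Rational(-11, 70), Pow(2, Rational(1, 2))) ≈ -0.22223
Add(g, 1647) = Add(Mul(Rational(-11, 70), Pow(2, Rational(1, 2))), 1647) = Add(1647, Mul(Rational(-11, 70), Pow(2, Rational(1, 2))))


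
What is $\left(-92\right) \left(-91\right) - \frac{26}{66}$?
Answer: $\frac{276263}{33} \approx 8371.6$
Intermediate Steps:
$\left(-92\right) \left(-91\right) - \frac{26}{66} = 8372 - \frac{13}{33} = \frac{276263}{33}$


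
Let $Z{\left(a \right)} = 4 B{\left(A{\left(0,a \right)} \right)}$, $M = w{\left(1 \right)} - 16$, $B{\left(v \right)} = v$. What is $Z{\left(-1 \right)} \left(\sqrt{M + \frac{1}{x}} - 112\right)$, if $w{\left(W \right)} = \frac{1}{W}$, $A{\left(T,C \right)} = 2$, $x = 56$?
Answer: $-896 + \frac{2 i \sqrt{11746}}{7} \approx -896.0 + 30.965 i$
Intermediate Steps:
$M = -15$ ($M = 1^{-1} - 16 = 1 - 16 = -15$)
$Z{\left(a \right)} = 8$ ($Z{\left(a \right)} = 4 \cdot 2 = 8$)
$Z{\left(-1 \right)} \left(\sqrt{M + \frac{1}{x}} - 112\right) = 8 \left(\sqrt{-15 + \frac{1}{56}} - 112\right) = 8 \left(\sqrt{- \frac{839}{56}} - 112\right) = 8 \left(\frac{i \sqrt{11746}}{28} - 112\right) = 8 \left(-112 + \frac{i \sqrt{11746}}{28}\right) = -896 + \frac{2 i \sqrt{11746}}{7}$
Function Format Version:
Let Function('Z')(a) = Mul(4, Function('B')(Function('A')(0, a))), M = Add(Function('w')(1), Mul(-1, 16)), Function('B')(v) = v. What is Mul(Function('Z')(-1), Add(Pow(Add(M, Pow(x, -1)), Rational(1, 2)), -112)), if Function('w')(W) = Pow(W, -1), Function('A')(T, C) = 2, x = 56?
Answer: Add(-896, Mul(Rational(2, 7), I, Pow(11746, Rational(1, 2)))) ≈ Add(-896.00, Mul(30.965, I))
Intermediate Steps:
M = -15 (M = Add(Pow(1, -1), Mul(-1, 16)) = Add(1, -16) = -15)
Function('Z')(a) = 8 (Function('Z')(a) = Mul(4, 2) = 8)
Mul(Function('Z')(-1), Add(Pow(Add(M, Pow(x, -1)), Rational(1, 2)), -112)) = Mul(8, Add(Pow(Add(-15, Pow(56, -1)), Rational(1, 2)), -112)) = Mul(8, Add(Pow(Add(-15, Rational(1, 56)), Rational(1, 2)), -112)) = Mul(8, Add(Pow(Rational(-839, 56), Rational(1, 2)), -112)) = Mul(8, Add(Mul(Rational(1, 28), I, Pow(11746, Rational(1, 2))), -112)) = Mul(8, Add(-112, Mul(Rational(1, 28), I, Pow(11746, Rational(1, 2))))) = Add(-896, Mul(Rational(2, 7), I, Pow(11746, Rational(1, 2))))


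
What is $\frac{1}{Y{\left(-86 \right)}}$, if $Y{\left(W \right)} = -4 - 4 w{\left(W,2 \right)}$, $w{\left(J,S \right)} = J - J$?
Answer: $- \frac{1}{4} \approx -0.25$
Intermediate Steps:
$w{\left(J,S \right)} = 0$
$Y{\left(W \right)} = -4$ ($Y{\left(W \right)} = -4 - 0 = -4 + 0 = -4$)
$\frac{1}{Y{\left(-86 \right)}} = \frac{1}{-4} = - \frac{1}{4}$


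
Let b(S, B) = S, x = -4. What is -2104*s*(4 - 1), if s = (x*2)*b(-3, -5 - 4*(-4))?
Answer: -151488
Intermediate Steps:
s = 24 (s = -4*2*(-3) = -8*(-3) = 24)
-2104*s*(4 - 1) = -50496*(4 - 1) = -50496*3 = -2104*72 = -151488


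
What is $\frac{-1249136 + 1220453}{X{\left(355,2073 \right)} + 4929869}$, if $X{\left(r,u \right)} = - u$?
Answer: $- \frac{28683}{4927796} \approx -0.0058207$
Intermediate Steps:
$\frac{-1249136 + 1220453}{X{\left(355,2073 \right)} + 4929869} = \frac{-1249136 + 1220453}{\left(-1\right) 2073 + 4929869} = - \frac{28683}{-2073 + 4929869} = - \frac{28683}{4927796}$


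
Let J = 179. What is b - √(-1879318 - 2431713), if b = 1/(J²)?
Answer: 1/32041 - I*√4311031 ≈ 3.121e-5 - 2076.3*I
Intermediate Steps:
b = 1/32041 (b = 1/(179²) = 1/32041 ≈ 3.1210e-5)
b - √(-1879318 - 2431713) = 1/32041 - √(-1879318 - 2431713) = 1/32041 - √(-4311031) = 1/32041 - I*√4311031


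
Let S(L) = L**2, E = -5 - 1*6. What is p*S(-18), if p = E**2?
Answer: 39204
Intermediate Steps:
E = -11 (E = -5 - 6 = -11)
p = 121 (p = (-11)**2 = 121)
p*S(-18) = 121*(-18)**2 = 121*324 = 39204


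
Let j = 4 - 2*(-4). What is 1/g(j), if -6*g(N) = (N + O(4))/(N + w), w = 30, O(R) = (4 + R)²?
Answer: -63/19 ≈ -3.3158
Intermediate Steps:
j = 12 (j = 4 + 8 = 12)
g(N) = -(64 + N)/(6*(30 + N)) (g(N) = -(N + (4 + 4)²)/(6*(N + 30)) = -(N + 8²)/(6*(30 + N)) = -(N + 64)/(6*(30 + N)) = -(64 + N)/(6*(30 + N)))
1/g(j) = 1/((-64 - 1*12)/(6*(30 + 12))) = 1/((⅙)*(-64 - 12)/42) = 1/((⅙)*(1/42)*(-76)) = 1/(-19/63) = -63/19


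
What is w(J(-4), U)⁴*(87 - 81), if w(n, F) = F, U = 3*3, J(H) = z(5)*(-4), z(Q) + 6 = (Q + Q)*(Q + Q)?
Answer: 39366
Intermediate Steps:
z(Q) = -6 + 4*Q² (z(Q) = -6 + (Q + Q)*(Q + Q) = -6 + (2*Q)*(2*Q) = -6 + 4*Q²)
J(H) = -376 (J(H) = (-6 + 4*5²)*(-4) = (-6 + 4*25)*(-4) = (-6 + 100)*(-4) = 94*(-4) = -376)
U = 9
w(J(-4), U)⁴*(87 - 81) = 9⁴*(87 - 81) = 6561*6 = 39366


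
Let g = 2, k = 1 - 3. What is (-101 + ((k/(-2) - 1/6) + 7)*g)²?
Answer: 65536/9 ≈ 7281.8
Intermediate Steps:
k = -2
(-101 + ((k/(-2) - 1/6) + 7)*g)² = (-101 + ((-2/(-2) - 1/6) + 7)*2)² = (-101 + ((-2*(-½) - 1*⅙) + 7)*2)² = (-101 + ((1 - ⅙) + 7)*2)² = (-101 + (⅚ + 7)*2)² = (-101 + (47/6)*2)² = (-101 + 47/3)² = (-256/3)² = 65536/9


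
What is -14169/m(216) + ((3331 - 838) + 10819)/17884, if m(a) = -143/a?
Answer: 13683989288/639353 ≈ 21403.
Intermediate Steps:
-14169/m(216) + ((3331 - 838) + 10819)/17884 = -14169/((-143/216)) + ((3331 - 838) + 10819)/17884 = -14169/((-143*1/216)) + (2493 + 10819)*(1/17884) = -14169/(-143/216) + 13312*(1/17884) = -14169*(-216/143) + 3328/4471 = 3060504/143 + 3328/4471 = 13683989288/639353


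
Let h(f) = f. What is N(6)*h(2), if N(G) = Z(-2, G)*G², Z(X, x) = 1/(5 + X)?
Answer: 24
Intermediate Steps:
N(G) = G²/3 (N(G) = G²/(5 - 2) = G²/3)
N(6)*h(2) = ((⅓)*6²)*2 = ((⅓)*36)*2 = 12*2 = 24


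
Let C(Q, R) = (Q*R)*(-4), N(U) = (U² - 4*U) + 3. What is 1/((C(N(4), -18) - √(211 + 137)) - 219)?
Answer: 1/113 - 2*√87/339 ≈ -0.046179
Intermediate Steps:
N(U) = 3 + U² - 4*U
C(Q, R) = -4*Q*R
1/((C(N(4), -18) - √(211 + 137)) - 219) = 1/((-4*(3 + 4² - 4*4)*(-18) - √(211 + 137)) - 219) = 1/((-4*(3 + 16 - 16)*(-18) - √348) - 219) = 1/((-4*3*(-18) - 2*√87) - 219) = 1/((216 - 2*√87) - 219) = 1/(-3 - 2*√87)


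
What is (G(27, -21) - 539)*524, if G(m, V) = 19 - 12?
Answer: -278768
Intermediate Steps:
G(m, V) = 7
(G(27, -21) - 539)*524 = (7 - 539)*524 = -532*524 = -278768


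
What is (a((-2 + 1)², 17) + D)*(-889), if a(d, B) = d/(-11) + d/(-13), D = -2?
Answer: 275590/143 ≈ 1927.2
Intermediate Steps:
a(d, B) = -24*d/143 (a(d, B) = d*(-1/11) + d*(-1/13) = -d/11 - d/13 = -24*d/143)
(a((-2 + 1)², 17) + D)*(-889) = (-24*(-2 + 1)²/143 - 2)*(-889) = (-24/143*(-1)² - 2)*(-889) = (-24/143*1 - 2)*(-889) = (-24/143 - 2)*(-889) = -310/143*(-889) = 275590/143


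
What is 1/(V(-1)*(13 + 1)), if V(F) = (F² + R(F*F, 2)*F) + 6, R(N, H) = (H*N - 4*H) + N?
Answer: 1/168 ≈ 0.0059524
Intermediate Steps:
R(N, H) = N - 4*H + H*N (R(N, H) = (-4*H + H*N) + N = N - 4*H + H*N)
V(F) = 6 + F² + F*(-8 + 3*F²) (V(F) = (F² + (F*F - 4*2 + 2*(F*F))*F) + 6 = (F² + (F² - 8 + 2*F²)*F) + 6 = (F² + (-8 + 3*F²)*F) + 6 = (F² + F*(-8 + 3*F²)) + 6 = 6 + F² + F*(-8 + 3*F²))
1/(V(-1)*(13 + 1)) = 1/((6 + (-1)² - (-8 + 3*(-1)²))*(13 + 1)) = 1/((6 + 1 - (-8 + 3*1))*14) = 1/((6 + 1 - (-8 + 3))*14) = 1/((6 + 1 - 1*(-5))*14) = 1/((6 + 1 + 5)*14) = 1/(12*14) = 1/168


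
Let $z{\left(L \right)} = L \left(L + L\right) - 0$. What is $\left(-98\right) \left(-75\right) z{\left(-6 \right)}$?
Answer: $529200$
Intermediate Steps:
$z{\left(L \right)} = 2 L^{2}$ ($z{\left(L \right)} = L 2 L + 0 = 2 L^{2} + 0 = 2 L^{2}$)
$\left(-98\right) \left(-75\right) z{\left(-6 \right)} = \left(-98\right) \left(-75\right) 2 \left(-6\right)^{2} = 7350 \cdot 2 \cdot 36 = 7350 \cdot 72 = 529200$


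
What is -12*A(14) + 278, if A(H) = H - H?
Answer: 278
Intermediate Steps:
A(H) = 0
-12*A(14) + 278 = -12*0 + 278 = 0 + 278 = 278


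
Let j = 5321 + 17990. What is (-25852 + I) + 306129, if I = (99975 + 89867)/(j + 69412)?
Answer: 25988314113/92723 ≈ 2.8028e+5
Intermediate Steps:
j = 23311
I = 189842/92723 (I = (99975 + 89867)/(23311 + 69412) = 189842/92723 ≈ 2.0474)
(-25852 + I) + 306129 = (-25852 + 189842/92723) + 306129 = -2396885154/92723 + 306129 = 25988314113/92723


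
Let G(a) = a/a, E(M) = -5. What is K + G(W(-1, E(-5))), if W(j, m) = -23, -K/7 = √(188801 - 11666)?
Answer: 1 - 49*√3615 ≈ -2945.1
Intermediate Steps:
K = -49*√3615 (K = -7*√(188801 - 11666) = -49*√3615 ≈ -2946.1)
G(a) = 1
K + G(W(-1, E(-5))) = -49*√3615 + 1 = 1 - 49*√3615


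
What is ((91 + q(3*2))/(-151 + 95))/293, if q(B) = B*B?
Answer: -127/16408 ≈ -0.0077401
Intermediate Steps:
q(B) = B**2
((91 + q(3*2))/(-151 + 95))/293 = ((91 + (3*2)**2)/(-151 + 95))/293 = ((91 + 6**2)/(-56))*(1/293) = ((91 + 36)*(-1/56))*(1/293) = (127*(-1/56))*(1/293) = -127/56*1/293 = -127/16408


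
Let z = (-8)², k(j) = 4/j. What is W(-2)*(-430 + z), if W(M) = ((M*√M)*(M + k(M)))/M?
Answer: 1464*I*√2 ≈ 2070.4*I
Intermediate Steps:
z = 64
W(M) = √M*(M + 4/M) (W(M) = ((M*√M)*(M + 4/M))/M = (M^(3/2)*(M + 4/M))/M = √M*(M + 4/M))
W(-2)*(-430 + z) = ((4 + (-2)²)/√(-2))*(-430 + 64) = ((-I*√2/2)*(4 + 4))*(-366) = (-I*√2/2*8)*(-366) = -4*I*√2*(-366) = 1464*I*√2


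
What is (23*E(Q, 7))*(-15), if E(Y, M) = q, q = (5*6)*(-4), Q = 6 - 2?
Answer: 41400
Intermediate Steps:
Q = 4
q = -120 (q = 30*(-4) = -120)
E(Y, M) = -120
(23*E(Q, 7))*(-15) = (23*(-120))*(-15) = -2760*(-15) = 41400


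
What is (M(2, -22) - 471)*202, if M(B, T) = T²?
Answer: 2626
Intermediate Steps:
(M(2, -22) - 471)*202 = ((-22)² - 471)*202 = (484 - 471)*202 = 13*202 = 2626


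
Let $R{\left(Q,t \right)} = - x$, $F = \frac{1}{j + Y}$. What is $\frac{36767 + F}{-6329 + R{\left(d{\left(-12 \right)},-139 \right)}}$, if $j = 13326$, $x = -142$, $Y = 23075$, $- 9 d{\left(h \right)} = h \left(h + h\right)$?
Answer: $- \frac{1338355568}{225212987} \approx -5.9426$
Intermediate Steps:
$d{\left(h \right)} = - \frac{2 h^{2}}{9}$ ($d{\left(h \right)} = - \frac{h \left(h + h\right)}{9} = - \frac{h 2 h}{9} = - \frac{2 h^{2}}{9}$)
$F = \frac{1}{36401}$ ($F = \frac{1}{13326 + 23075} = \frac{1}{36401} \approx 2.7472 \cdot 10^{-5}$)
$R{\left(Q,t \right)} = 142$ ($R{\left(Q,t \right)} = \left(-1\right) \left(-142\right) = 142$)
$\frac{36767 + F}{-6329 + R{\left(d{\left(-12 \right)},-139 \right)}} = \frac{36767 + \frac{1}{36401}}{-6329 + 142} = \frac{1338355568}{36401 \left(-6187\right)} = \frac{1338355568}{36401} \left(- \frac{1}{6187}\right) = - \frac{1338355568}{225212987}$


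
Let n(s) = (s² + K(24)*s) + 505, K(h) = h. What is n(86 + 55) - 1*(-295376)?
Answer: 319146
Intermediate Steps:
n(s) = 505 + s² + 24*s (n(s) = (s² + 24*s) + 505 = 505 + s² + 24*s)
n(86 + 55) - 1*(-295376) = (505 + (86 + 55)² + 24*(86 + 55)) - 1*(-295376) = (505 + 141² + 24*141) + 295376 = (505 + 19881 + 3384) + 295376 = 23770 + 295376 = 319146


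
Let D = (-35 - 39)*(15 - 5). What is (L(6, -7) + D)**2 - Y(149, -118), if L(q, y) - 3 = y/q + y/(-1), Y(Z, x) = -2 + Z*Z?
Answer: 18446605/36 ≈ 5.1241e+5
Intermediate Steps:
Y(Z, x) = -2 + Z**2
D = -740 (D = -74*10 = -740)
L(q, y) = 3 - y + y/q (L(q, y) = 3 + (y/q + y/(-1)) = 3 + (y/q + y*(-1)) = 3 + (y/q - y) = 3 + (-y + y/q) = 3 - y + y/q)
(L(6, -7) + D)**2 - Y(149, -118) = ((3 - 1*(-7) - 7/6) - 740)**2 - (-2 + 149**2) = ((3 + 7 - 7*1/6) - 740)**2 - (-2 + 22201) = ((3 + 7 - 7/6) - 740)**2 - 1*22199 = (53/6 - 740)**2 - 22199 = (-4387/6)**2 - 22199 = 19245769/36 - 22199 = 18446605/36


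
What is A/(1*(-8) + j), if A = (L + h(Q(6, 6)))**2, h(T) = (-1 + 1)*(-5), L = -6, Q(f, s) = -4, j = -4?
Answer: -3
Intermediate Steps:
h(T) = 0 (h(T) = 0*(-5) = 0)
A = 36 (A = (-6 + 0)**2 = (-6)**2 = 36)
A/(1*(-8) + j) = 36/(1*(-8) - 4) = 36/(-8 - 4) = 36/(-12) = 36*(-1/12) = -3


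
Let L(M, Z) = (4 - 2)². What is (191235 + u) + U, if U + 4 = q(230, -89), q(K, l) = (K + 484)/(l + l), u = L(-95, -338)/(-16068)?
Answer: 68366134345/357513 ≈ 1.9123e+5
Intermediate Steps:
L(M, Z) = 4 (L(M, Z) = 2² = 4)
u = -1/4017 (u = 4/(-16068) = 4*(-1/16068) = -1/4017 ≈ -0.00024894)
q(K, l) = (484 + K)/(2*l) (q(K, l) = (484 + K)/((2*l)) = (484 + K)*(1/(2*l)) = (484 + K)/(2*l))
U = -713/89 (U = -4 + (½)*(484 + 230)/(-89) = -4 + (½)*(-1/89)*714 = -4 - 357/89 = -713/89 ≈ -8.0112)
(191235 + u) + U = (191235 - 1/4017) - 713/89 = 768190994/4017 - 713/89 = 68366134345/357513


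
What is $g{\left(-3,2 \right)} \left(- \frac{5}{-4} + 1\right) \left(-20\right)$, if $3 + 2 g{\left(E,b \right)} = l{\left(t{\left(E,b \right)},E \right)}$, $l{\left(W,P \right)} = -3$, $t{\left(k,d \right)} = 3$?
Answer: $135$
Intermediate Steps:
$g{\left(E,b \right)} = -3$ ($g{\left(E,b \right)} = - \frac{3}{2} + \frac{1}{2} \left(-3\right) = - \frac{3}{2} - \frac{3}{2} = -3$)
$g{\left(-3,2 \right)} \left(- \frac{5}{-4} + 1\right) \left(-20\right) = - 3 \left(- \frac{5}{-4} + 1\right) \left(-20\right) = - 3 \left(\left(-5\right) \left(- \frac{1}{4}\right) + 1\right) \left(-20\right) = - 3 \left(\frac{5}{4} + 1\right) \left(-20\right) = - 3 \cdot \frac{9}{4} \left(-20\right) = \left(-3\right) \left(-45\right) = 135$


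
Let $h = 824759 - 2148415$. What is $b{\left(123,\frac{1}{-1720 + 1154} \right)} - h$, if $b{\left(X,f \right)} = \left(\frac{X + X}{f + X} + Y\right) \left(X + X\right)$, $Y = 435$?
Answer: $\frac{99632926978}{69617} \approx 1.4312 \cdot 10^{6}$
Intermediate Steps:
$b{\left(X,f \right)} = 2 X \left(435 + \frac{2 X}{X + f}\right)$ ($b{\left(X,f \right)} = \left(\frac{X + X}{f + X} + 435\right) \left(X + X\right) = \left(\frac{2 X}{X + f} + 435\right) 2 X = \left(435 + \frac{2 X}{X + f}\right) 2 X = 2 X \left(435 + \frac{2 X}{X + f}\right)$)
$h = -1323656$ ($h = 824759 - 2148415 = -1323656$)
$b{\left(123,\frac{1}{-1720 + 1154} \right)} - h = 2 \cdot 123 \frac{1}{123 + \frac{1}{-1720 + 1154}} \left(\frac{435}{-1720 + 1154} + 437 \cdot 123\right) - -1323656 = 2 \cdot 123 \frac{1}{123 + \frac{1}{-566}} \left(\frac{435}{-566} + 53751\right) + 1323656 = 2 \cdot 123 \frac{1}{123 - \frac{1}{566}} \left(435 \left(- \frac{1}{566}\right) + 53751\right) + 1323656 = 2 \cdot 123 \frac{1}{\frac{69617}{566}} \left(- \frac{435}{566} + 53751\right) + 1323656 = 2 \cdot 123 \cdot \frac{566}{69617} \cdot \frac{30422631}{566} + 1323656 = \frac{7483967226}{69617} + 1323656 = \frac{99632926978}{69617}$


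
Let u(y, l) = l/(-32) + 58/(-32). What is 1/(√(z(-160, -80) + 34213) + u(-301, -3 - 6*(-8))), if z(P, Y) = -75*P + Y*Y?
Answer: 3296/53865103 + 1024*√52613/53865103 ≈ 0.0044217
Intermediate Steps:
u(y, l) = -29/16 - l/32 (u(y, l) = l*(-1/32) + 58*(-1/32) = -l/32 - 29/16 = -29/16 - l/32)
z(P, Y) = Y² - 75*P (z(P, Y) = -75*P + Y² = Y² - 75*P)
1/(√(z(-160, -80) + 34213) + u(-301, -3 - 6*(-8))) = 1/(√(((-80)² - 75*(-160)) + 34213) + (-29/16 - (-3 - 6*(-8))/32)) = 1/(√((6400 + 12000) + 34213) + (-29/16 - (-3 + 48)/32)) = 1/(√(18400 + 34213) + (-29/16 - 1/32*45)) = 1/(√52613 + (-29/16 - 45/32)) = 1/(√52613 - 103/32) = 1/(-103/32 + √52613)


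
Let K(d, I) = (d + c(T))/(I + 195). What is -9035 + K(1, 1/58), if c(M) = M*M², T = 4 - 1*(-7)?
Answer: -102117629/11311 ≈ -9028.2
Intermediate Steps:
T = 11 (T = 4 + 7 = 11)
c(M) = M³
K(d, I) = (1331 + d)/(195 + I) (K(d, I) = (d + 11³)/(I + 195) = (d + 1331)/(195 + I) = (1331 + d)/(195 + I))
-9035 + K(1, 1/58) = -9035 + (1331 + 1)/(195 + 1/58) = -9035 + 1332/(195 + 1/58) = -9035 + 1332/(11311/58) = -9035 + (58/11311)*1332 = -9035 + 77256/11311 = -102117629/11311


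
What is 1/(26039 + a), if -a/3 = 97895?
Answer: -1/267646 ≈ -3.7363e-6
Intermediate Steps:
a = -293685 (a = -3*97895 = -293685)
1/(26039 + a) = 1/(26039 - 293685) = 1/(-267646) = -1/267646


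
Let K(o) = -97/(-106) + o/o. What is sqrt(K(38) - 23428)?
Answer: I*sqrt(263215490)/106 ≈ 153.06*I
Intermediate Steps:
K(o) = 203/106 (K(o) = -97*(-1/106) + 1 = 97/106 + 1 = 203/106)
sqrt(K(38) - 23428) = sqrt(203/106 - 23428) = sqrt(-2483165/106) = I*sqrt(263215490)/106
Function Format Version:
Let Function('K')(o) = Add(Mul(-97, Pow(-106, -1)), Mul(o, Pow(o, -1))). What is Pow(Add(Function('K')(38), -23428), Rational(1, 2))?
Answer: Mul(Rational(1, 106), I, Pow(263215490, Rational(1, 2))) ≈ Mul(153.06, I)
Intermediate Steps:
Function('K')(o) = Rational(203, 106) (Function('K')(o) = Add(Mul(-97, Rational(-1, 106)), 1) = Add(Rational(97, 106), 1) = Rational(203, 106))
Pow(Add(Function('K')(38), -23428), Rational(1, 2)) = Pow(Add(Rational(203, 106), -23428), Rational(1, 2)) = Pow(Rational(-2483165, 106), Rational(1, 2)) = Mul(Rational(1, 106), I, Pow(263215490, Rational(1, 2)))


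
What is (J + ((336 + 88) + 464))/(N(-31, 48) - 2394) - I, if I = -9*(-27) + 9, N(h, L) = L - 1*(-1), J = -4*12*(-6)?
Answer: -84588/335 ≈ -252.50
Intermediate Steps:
J = 288 (J = -48*(-6) = 288)
N(h, L) = 1 + L (N(h, L) = L + 1 = 1 + L)
I = 252 (I = 243 + 9 = 252)
(J + ((336 + 88) + 464))/(N(-31, 48) - 2394) - I = (288 + ((336 + 88) + 464))/((1 + 48) - 2394) - 1*252 = (288 + (424 + 464))/(49 - 2394) - 252 = (288 + 888)/(-2345) - 252 = 1176*(-1/2345) - 252 = -168/335 - 252 = -84588/335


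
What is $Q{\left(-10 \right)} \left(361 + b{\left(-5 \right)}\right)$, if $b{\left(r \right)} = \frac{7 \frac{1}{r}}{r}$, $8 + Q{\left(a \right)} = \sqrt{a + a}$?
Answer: $- \frac{72256}{25} + \frac{18064 i \sqrt{5}}{25} \approx -2890.2 + 1615.7 i$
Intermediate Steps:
$Q{\left(a \right)} = -8 + \sqrt{2} \sqrt{a}$ ($Q{\left(a \right)} = -8 + \sqrt{a + a} = -8 + \sqrt{2 a} = -8 + \sqrt{2} \sqrt{a}$)
$b{\left(r \right)} = \frac{7}{r^{2}}$
$Q{\left(-10 \right)} \left(361 + b{\left(-5 \right)}\right) = \left(-8 + \sqrt{2} \sqrt{-10}\right) \left(361 + \frac{7}{25}\right) = \left(-8 + \sqrt{2} i \sqrt{10}\right) \left(361 + 7 \cdot \frac{1}{25}\right) = \left(-8 + 2 i \sqrt{5}\right) \left(361 + \frac{7}{25}\right) = \left(-8 + 2 i \sqrt{5}\right) \frac{9032}{25} = - \frac{72256}{25} + \frac{18064 i \sqrt{5}}{25}$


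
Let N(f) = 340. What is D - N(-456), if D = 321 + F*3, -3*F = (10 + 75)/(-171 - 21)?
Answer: -3563/192 ≈ -18.557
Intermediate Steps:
F = 85/576 (F = -(10 + 75)/(3*(-171 - 21)) = -85/(3*(-192)) = -85*(-1)/(3*192) = -1/3*(-85/192) = 85/576 ≈ 0.14757)
D = 61717/192 (D = 321 + (85/576)*3 = 321 + 85/192 = 61717/192 ≈ 321.44)
D - N(-456) = 61717/192 - 1*340 = 61717/192 - 340 = -3563/192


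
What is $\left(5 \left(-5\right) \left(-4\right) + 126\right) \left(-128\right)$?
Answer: $-28928$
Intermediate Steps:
$\left(5 \left(-5\right) \left(-4\right) + 126\right) \left(-128\right) = \left(\left(-25\right) \left(-4\right) + 126\right) \left(-128\right) = \left(100 + 126\right) \left(-128\right) = 226 \left(-128\right) = -28928$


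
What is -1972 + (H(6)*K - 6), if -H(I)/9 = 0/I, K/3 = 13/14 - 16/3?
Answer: -1978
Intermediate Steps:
K = -185/14 (K = 3*(13/14 - 16/3) = 3*(-185/42) = -185/14 ≈ -13.214)
H(I) = 0 (H(I) = -0/I = -9*0 = 0)
-1972 + (H(6)*K - 6) = -1972 + (0*(-185/14) - 6) = -1972 + (0 - 6) = -1972 - 6 = -1978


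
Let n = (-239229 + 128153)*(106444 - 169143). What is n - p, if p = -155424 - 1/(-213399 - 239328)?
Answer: 3153021514137395/452727 ≈ 6.9645e+9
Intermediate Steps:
n = 6964354124 (n = -111076*(-62699) = 6964354124)
p = -70364641247/452727 (p = -155424 - 1/(-452727) = -155424 - 1*(-1/452727) = -155424 + 1/452727 = -70364641247/452727 ≈ -1.5542e+5)
n - p = 6964354124 - 1*(-70364641247/452727) = 6964354124 + 70364641247/452727 = 3153021514137395/452727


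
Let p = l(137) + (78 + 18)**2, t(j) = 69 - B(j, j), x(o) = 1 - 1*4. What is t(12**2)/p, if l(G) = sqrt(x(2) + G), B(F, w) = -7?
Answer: 18432/2235119 - 2*sqrt(134)/2235119 ≈ 0.0082362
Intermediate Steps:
x(o) = -3 (x(o) = 1 - 4 = -3)
l(G) = sqrt(-3 + G)
t(j) = 76 (t(j) = 69 - 1*(-7) = 69 + 7 = 76)
p = 9216 + sqrt(134) (p = sqrt(-3 + 137) + (78 + 18)**2 = sqrt(134) + 96**2 = sqrt(134) + 9216 = 9216 + sqrt(134) ≈ 9227.6)
t(12**2)/p = 76/(9216 + sqrt(134))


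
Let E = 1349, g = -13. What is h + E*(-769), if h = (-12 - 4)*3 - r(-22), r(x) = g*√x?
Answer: -1037429 + 13*I*√22 ≈ -1.0374e+6 + 60.975*I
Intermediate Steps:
r(x) = -13*√x
h = -48 + 13*I*√22 (h = (-12 - 4)*3 - (-13)*√(-22) = -16*3 - (-13)*I*√22 = -48 - (-13)*I*√22 = -48 + 13*I*√22 ≈ -48.0 + 60.975*I)
h + E*(-769) = (-48 + 13*I*√22) + 1349*(-769) = (-48 + 13*I*√22) - 1037381 = -1037429 + 13*I*√22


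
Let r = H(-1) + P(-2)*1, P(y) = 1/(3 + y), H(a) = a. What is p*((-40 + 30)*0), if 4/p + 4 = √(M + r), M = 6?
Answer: 0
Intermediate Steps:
r = 0 (r = -1 + 1/(3 - 2) = -1 + 1/1 = -1 + 1*1 = -1 + 1 = 0)
p = 4/(-4 + √6) (p = 4/(-4 + √(6 + 0)) = 4/(-4 + √6) ≈ -2.5798)
p*((-40 + 30)*0) = (-8/5 - 2*√6/5)*((-40 + 30)*0) = (-8/5 - 2*√6/5)*(-10*0) = (-8/5 - 2*√6/5)*0 = 0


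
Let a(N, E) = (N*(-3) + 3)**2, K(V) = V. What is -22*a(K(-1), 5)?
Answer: -792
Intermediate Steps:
a(N, E) = (3 - 3*N)**2 (a(N, E) = (-3*N + 3)**2 = (3 - 3*N)**2)
-22*a(K(-1), 5) = -198*(-1 - 1)**2 = -198*(-2)**2 = -198*4 = -22*36 = -792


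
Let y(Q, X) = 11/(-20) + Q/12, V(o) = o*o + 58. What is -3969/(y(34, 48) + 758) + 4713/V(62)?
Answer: -714229359/177997534 ≈ -4.0126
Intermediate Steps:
V(o) = 58 + o² (V(o) = o² + 58 = 58 + o²)
y(Q, X) = -11/20 + Q/12 (y(Q, X) = 11*(-1/20) + Q*(1/12) = -11/20 + Q/12)
-3969/(y(34, 48) + 758) + 4713/V(62) = -3969/((-11/20 + (1/12)*34) + 758) + 4713/(58 + 62²) = -3969/((-11/20 + 17/6) + 758) + 4713/(58 + 3844) = -3969/(137/60 + 758) + 4713/3902 = -3969/45617/60 + 4713*(1/3902) = -3969*60/45617 + 4713/3902 = -238140/45617 + 4713/3902 = -714229359/177997534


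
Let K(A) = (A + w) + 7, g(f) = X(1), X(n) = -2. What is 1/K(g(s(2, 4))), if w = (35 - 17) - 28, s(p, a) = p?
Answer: -1/5 ≈ -0.20000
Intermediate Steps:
w = -10 (w = 18 - 28 = -10)
g(f) = -2
K(A) = -3 + A (K(A) = (A - 10) + 7 = (-10 + A) + 7 = -3 + A)
1/K(g(s(2, 4))) = 1/(-3 - 2) = 1/(-5) = -1/5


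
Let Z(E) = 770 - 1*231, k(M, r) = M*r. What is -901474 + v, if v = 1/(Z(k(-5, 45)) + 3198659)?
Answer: -2883993817851/3199198 ≈ -9.0147e+5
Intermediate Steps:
Z(E) = 539 (Z(E) = 770 - 231 = 539)
v = 1/3199198 (v = 1/(539 + 3198659) = 1/3199198 ≈ 3.1258e-7)
-901474 + v = -901474 + 1/3199198 = -2883993817851/3199198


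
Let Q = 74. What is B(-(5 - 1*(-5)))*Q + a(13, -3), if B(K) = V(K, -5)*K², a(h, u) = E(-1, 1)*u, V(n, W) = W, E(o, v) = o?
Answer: -36997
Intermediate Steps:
a(h, u) = -u
B(K) = -5*K²
B(-(5 - 1*(-5)))*Q + a(13, -3) = -5*(5 - 1*(-5))²*74 - 1*(-3) = -5*(5 + 5)²*74 + 3 = -5*(-1*10)²*74 + 3 = -5*(-10)²*74 + 3 = -5*100*74 + 3 = -500*74 + 3 = -37000 + 3 = -36997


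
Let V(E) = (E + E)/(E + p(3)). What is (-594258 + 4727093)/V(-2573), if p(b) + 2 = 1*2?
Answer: 4132835/2 ≈ 2.0664e+6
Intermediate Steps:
p(b) = 0 (p(b) = -2 + 1*2 = -2 + 2 = 0)
V(E) = 2 (V(E) = (E + E)/(E + 0) = (2*E)/E = 2)
(-594258 + 4727093)/V(-2573) = (-594258 + 4727093)/2 = 4132835*(1/2) = 4132835/2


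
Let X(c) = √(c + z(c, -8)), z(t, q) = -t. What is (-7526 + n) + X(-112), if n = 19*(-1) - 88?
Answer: -7633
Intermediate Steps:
X(c) = 0 (X(c) = √(c - c) = √0 = 0)
n = -107 (n = -19 - 88 = -107)
(-7526 + n) + X(-112) = (-7526 - 107) + 0 = -7633 + 0 = -7633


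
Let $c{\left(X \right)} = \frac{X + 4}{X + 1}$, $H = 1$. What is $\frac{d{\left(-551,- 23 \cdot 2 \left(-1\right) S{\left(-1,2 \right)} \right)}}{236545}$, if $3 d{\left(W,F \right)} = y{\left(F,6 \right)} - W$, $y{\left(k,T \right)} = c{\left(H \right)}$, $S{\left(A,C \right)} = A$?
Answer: $\frac{369}{473090} \approx 0.00077998$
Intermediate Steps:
$c{\left(X \right)} = \frac{4 + X}{1 + X}$
$y{\left(k,T \right)} = \frac{5}{2}$ ($y{\left(k,T \right)} = \frac{4 + 1}{1 + 1} = \frac{1}{2} \cdot 5 = \frac{5}{2}$)
$d{\left(W,F \right)} = \frac{5}{6} - \frac{W}{3}$ ($d{\left(W,F \right)} = \frac{\frac{5}{2} - W}{3} = \frac{5}{6} - \frac{W}{3}$)
$\frac{d{\left(-551,- 23 \cdot 2 \left(-1\right) S{\left(-1,2 \right)} \right)}}{236545} = \frac{\frac{5}{6} - - \frac{551}{3}}{236545} = \left(\frac{5}{6} + \frac{551}{3}\right) \frac{1}{236545} = \frac{369}{2} \cdot \frac{1}{236545} = \frac{369}{473090}$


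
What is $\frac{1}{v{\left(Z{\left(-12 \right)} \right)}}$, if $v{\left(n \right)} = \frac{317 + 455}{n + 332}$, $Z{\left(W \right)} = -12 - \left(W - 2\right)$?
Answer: $\frac{167}{386} \approx 0.43264$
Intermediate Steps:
$Z{\left(W \right)} = -10 - W$ ($Z{\left(W \right)} = -12 - \left(W - 2\right) = -12 - \left(-2 + W\right) = -10 - W$)
$v{\left(n \right)} = \frac{772}{332 + n}$
$\frac{1}{v{\left(Z{\left(-12 \right)} \right)}} = \frac{1}{772 \frac{1}{332 - -2}} = \frac{1}{772 \frac{1}{332 + \left(-10 + 12\right)}} = \frac{1}{772 \frac{1}{332 + 2}} = \frac{1}{772 \cdot \frac{1}{334}} = \frac{1}{\frac{386}{167}} = \frac{167}{386}$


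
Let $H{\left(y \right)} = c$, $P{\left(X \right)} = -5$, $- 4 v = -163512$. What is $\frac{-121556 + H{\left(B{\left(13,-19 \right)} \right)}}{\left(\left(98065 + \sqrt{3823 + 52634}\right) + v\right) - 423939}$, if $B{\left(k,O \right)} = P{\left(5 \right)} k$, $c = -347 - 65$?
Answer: $\frac{34760392128}{81222663559} + \frac{1097712 \sqrt{697}}{81222663559} \approx 0.42832$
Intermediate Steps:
$v = 40878$ ($v = \left(- \frac{1}{4}\right) \left(-163512\right) = 40878$)
$c = -412$
$B{\left(k,O \right)} = - 5 k$
$H{\left(y \right)} = -412$
$\frac{-121556 + H{\left(B{\left(13,-19 \right)} \right)}}{\left(\left(98065 + \sqrt{3823 + 52634}\right) + v\right) - 423939} = \frac{-121556 - 412}{\left(\left(98065 + \sqrt{3823 + 52634}\right) + 40878\right) - 423939} = - \frac{121968}{\left(\left(98065 + \sqrt{56457}\right) + 40878\right) - 423939} = - \frac{121968}{\left(\left(98065 + 9 \sqrt{697}\right) + 40878\right) - 423939} = - \frac{121968}{\left(138943 + 9 \sqrt{697}\right) - 423939} = - \frac{121968}{-284996 + 9 \sqrt{697}}$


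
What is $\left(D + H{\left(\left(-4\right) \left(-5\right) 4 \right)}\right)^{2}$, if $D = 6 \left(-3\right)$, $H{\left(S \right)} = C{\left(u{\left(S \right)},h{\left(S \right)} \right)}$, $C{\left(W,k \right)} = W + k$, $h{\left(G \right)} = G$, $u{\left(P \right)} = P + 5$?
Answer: $21609$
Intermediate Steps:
$u{\left(P \right)} = 5 + P$
$H{\left(S \right)} = 5 + 2 S$ ($H{\left(S \right)} = \left(5 + S\right) + S = 5 + 2 S$)
$D = -18$
$\left(D + H{\left(\left(-4\right) \left(-5\right) 4 \right)}\right)^{2} = \left(-18 + \left(5 + 2 \left(-4\right) \left(-5\right) 4\right)\right)^{2} = \left(-18 + \left(5 + 2 \cdot 20 \cdot 4\right)\right)^{2} = \left(-18 + \left(5 + 2 \cdot 80\right)\right)^{2} = \left(-18 + \left(5 + 160\right)\right)^{2} = \left(-18 + 165\right)^{2} = 147^{2} = 21609$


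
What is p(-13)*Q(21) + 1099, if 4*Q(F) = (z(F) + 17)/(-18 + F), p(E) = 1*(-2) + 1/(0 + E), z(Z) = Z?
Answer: 28403/26 ≈ 1092.4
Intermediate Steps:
p(E) = -2 + 1/E
Q(F) = (17 + F)/(4*(-18 + F)) (Q(F) = ((F + 17)/(-18 + F))/4 = ((17 + F)/(-18 + F))/4 = (17 + F)/(4*(-18 + F)))
p(-13)*Q(21) + 1099 = (-2 + 1/(-13))*((17 + 21)/(4*(-18 + 21))) + 1099 = (-2 - 1/13)*((¼)*38/3) + 1099 = -27*38/(52*3) + 1099 = -27/13*19/6 + 1099 = -171/26 + 1099 = 28403/26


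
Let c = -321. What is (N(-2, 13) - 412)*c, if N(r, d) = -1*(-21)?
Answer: 125511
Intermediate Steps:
N(r, d) = 21
(N(-2, 13) - 412)*c = (21 - 412)*(-321) = -391*(-321) = 125511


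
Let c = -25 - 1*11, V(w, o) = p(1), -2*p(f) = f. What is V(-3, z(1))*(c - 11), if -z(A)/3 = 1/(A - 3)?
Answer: 47/2 ≈ 23.500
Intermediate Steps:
z(A) = -3/(-3 + A) (z(A) = -3/(A - 3) = -3/(-3 + A))
p(f) = -f/2
V(w, o) = -½ (V(w, o) = -½*1 = -½)
c = -36 (c = -25 - 11 = -36)
V(-3, z(1))*(c - 11) = -(-36 - 11)/2 = -½*(-47) = 47/2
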